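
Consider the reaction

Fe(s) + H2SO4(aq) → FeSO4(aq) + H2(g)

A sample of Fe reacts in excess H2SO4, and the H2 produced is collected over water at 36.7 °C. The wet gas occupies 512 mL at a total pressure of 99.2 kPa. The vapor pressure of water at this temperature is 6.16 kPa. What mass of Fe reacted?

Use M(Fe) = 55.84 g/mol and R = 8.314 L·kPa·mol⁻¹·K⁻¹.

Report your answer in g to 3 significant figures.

P(H2) = 99.2 − 6.16 = 93.04 kPa
n(H2) = PV/RT = (93.04 × 0.5120) / (8.314 × 309.85) = 0.01849 mol
n(Fe) = (1/1) × 0.01849 = 0.01849 mol
m(Fe) = 0.01849 × 55.84 = 1.032 g

1.03 g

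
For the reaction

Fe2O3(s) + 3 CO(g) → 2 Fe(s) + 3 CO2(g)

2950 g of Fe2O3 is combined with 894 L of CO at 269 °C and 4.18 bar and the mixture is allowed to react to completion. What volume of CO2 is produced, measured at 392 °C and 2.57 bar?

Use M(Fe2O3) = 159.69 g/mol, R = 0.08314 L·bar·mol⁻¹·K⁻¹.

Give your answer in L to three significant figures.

n(Fe2O3) = 2950 / 159.69 = 18.47 mol
n(CO) = PV/RT = (4.18 × 894) / (0.08314 × 542.15) = 82.91 mol
For 18.47 mol Fe2O3, stoichiometry requires (3/1) × 18.47 = 55.41 mol CO; 82.91 mol is available, so Fe2O3 is limiting.
n(CO2) = (3/1) × 18.47 = 55.41 mol
V(CO2) = nRT/P = 55.41 × 0.08314 × 665.15 / 2.57 = 1192 L

1190 L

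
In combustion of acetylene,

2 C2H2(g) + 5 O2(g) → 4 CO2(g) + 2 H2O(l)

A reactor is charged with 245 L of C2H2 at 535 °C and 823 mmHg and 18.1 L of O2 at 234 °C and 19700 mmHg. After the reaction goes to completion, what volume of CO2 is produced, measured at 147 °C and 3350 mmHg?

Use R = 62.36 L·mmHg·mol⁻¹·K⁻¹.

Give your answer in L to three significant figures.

n(C2H2) = PV/RT = (823 × 245) / (62.36 × 808.15) = 4.001 mol
n(O2) = PV/RT = (19700 × 18.1) / (62.36 × 507.15) = 11.27 mol
For 4.001 mol C2H2, stoichiometry requires (5/2) × 4.001 = 10.00 mol O2; 11.27 mol is available, so C2H2 is limiting.
n(CO2) = (4/2) × 4.001 = 8.002 mol
V(CO2) = nRT/P = 8.002 × 62.36 × 420.15 / 3350 = 62.58 L

62.6 L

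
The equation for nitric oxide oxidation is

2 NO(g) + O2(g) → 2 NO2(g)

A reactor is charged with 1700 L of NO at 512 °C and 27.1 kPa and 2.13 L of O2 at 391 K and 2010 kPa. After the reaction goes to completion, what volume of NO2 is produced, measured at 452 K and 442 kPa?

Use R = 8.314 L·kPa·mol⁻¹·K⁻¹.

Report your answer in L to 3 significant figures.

22.4 L

n(NO) = PV/RT = (27.1 × 1700) / (8.314 × 785.15) = 7.058 mol
n(O2) = PV/RT = (2010 × 2.13) / (8.314 × 391) = 1.317 mol
For 7.058 mol NO, stoichiometry requires (1/2) × 7.058 = 3.529 mol O2; 1.317 mol is available, so O2 is limiting.
n(NO2) = (2/1) × 1.317 = 2.634 mol
V(NO2) = nRT/P = 2.634 × 8.314 × 452 / 442 = 22.39 L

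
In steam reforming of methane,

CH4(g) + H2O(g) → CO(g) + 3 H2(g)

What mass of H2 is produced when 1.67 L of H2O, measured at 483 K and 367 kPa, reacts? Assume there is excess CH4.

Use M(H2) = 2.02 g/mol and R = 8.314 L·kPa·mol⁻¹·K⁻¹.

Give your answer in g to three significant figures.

n(H2O) = PV/RT = (367 × 1.67) / (8.314 × 483) = 0.1526 mol
n(H2) = (3/1) × 0.1526 = 0.4578 mol
m(H2) = 0.4578 × 2.02 = 0.9248 g

0.925 g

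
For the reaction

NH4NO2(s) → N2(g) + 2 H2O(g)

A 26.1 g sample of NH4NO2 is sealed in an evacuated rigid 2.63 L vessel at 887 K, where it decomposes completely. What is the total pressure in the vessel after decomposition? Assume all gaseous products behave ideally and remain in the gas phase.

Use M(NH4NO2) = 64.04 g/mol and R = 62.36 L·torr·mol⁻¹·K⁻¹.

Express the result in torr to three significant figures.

25700 torr

n(NH4NO2) = 26.1 / 64.04 = 0.4076 mol
n(gas produced) = (3/1) × 0.4076 = 1.223 mol
P = nRT/V = 1.223 × 62.36 × 887 / 2.63 = 25720 torr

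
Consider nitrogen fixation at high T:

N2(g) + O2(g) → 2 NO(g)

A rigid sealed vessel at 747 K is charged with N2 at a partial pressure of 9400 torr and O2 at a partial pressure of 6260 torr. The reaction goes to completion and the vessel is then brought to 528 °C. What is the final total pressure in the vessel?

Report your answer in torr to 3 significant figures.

At constant V, partial pressures at 747 K are proportional to moles, so apply stoichiometry directly to pressures.
P(O2) required for 9400 torr of N2 = (1/1) × 9400 = 9400 torr; available 6260 torr, so O2 is limiting.
P(N2) remaining = 9400 − (1/1) × 6260 = 3140 torr
P(gaseous products) = (2)/1 × 6260 = 12520 torr
P_total at 747 K = 3140 + 12520 = 15660 torr
Scaling to 528 °C: P = 15660 × 801.15/747 = 16800 torr

16800 torr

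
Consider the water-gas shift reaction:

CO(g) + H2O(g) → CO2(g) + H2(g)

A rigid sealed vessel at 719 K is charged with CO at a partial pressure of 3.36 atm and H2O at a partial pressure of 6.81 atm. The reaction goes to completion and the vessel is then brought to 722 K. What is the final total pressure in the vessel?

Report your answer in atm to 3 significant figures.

Because the vessel is rigid and T is held at 719 K, work the stoichiometry in partial pressures (P_i = n_iRT/V).
P(H2O) required for 3.36 atm of CO = (1/1) × 3.36 = 3.360 atm; available 6.81 atm, so CO is limiting.
P(H2O) remaining = 6.81 − (1/1) × 3.36 = 3.450 atm
P(gaseous products) = (1+1)/1 × 3.36 = 6.720 atm
P_total at 719 K = 3.450 + 6.720 = 10.17 atm
Scaling to 722 K: P = 10.17 × 722/719 = 10.21 atm

10.2 atm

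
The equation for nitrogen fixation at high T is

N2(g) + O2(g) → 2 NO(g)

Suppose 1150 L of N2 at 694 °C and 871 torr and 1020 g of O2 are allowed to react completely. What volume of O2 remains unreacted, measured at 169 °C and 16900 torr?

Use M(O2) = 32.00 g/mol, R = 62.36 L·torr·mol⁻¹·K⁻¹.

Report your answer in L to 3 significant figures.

n(N2) = PV/RT = (871 × 1150) / (62.36 × 967.15) = 16.61 mol
n(O2) = 1020 / 32.00 = 31.88 mol
For 16.61 mol N2, stoichiometry requires (1/1) × 16.61 = 16.61 mol O2; 31.88 mol is available, so N2 is limiting.
n(O2) consumed = (1/1) × 16.61 = 16.61 mol; remaining = 31.88 − 16.61 = 15.27 mol
V(O2) = nRT/P = 15.27 × 62.36 × 442.15 / 16900 = 24.91 L

24.9 L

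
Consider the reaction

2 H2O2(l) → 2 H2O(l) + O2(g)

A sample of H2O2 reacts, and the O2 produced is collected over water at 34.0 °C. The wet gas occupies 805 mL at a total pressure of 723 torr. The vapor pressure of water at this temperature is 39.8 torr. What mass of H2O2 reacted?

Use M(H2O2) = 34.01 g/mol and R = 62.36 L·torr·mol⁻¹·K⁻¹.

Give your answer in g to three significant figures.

P(O2) = 723 − 39.8 = 683.2 torr
n(O2) = PV/RT = (683.2 × 0.8050) / (62.36 × 307.15) = 0.02871 mol
n(H2O2) = (2/1) × 0.02871 = 0.05742 mol
m(H2O2) = 0.05742 × 34.01 = 1.953 g

1.95 g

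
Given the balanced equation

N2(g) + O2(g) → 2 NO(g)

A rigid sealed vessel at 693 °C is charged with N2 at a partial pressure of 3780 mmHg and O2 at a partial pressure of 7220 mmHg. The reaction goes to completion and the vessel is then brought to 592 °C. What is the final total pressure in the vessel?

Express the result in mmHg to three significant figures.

At constant V, partial pressures at 693 °C are proportional to moles, so apply stoichiometry directly to pressures.
P(O2) required for 3780 mmHg of N2 = (1/1) × 3780 = 3780 mmHg; available 7220 mmHg, so N2 is limiting.
P(O2) remaining = 7220 − (1/1) × 3780 = 3440 mmHg
P(gaseous products) = (2)/1 × 3780 = 7560 mmHg
P_total at 693 °C = 3440 + 7560 = 11000 mmHg
Scaling to 592 °C: P = 11000 × 865.15/966.15 = 9850 mmHg

9850 mmHg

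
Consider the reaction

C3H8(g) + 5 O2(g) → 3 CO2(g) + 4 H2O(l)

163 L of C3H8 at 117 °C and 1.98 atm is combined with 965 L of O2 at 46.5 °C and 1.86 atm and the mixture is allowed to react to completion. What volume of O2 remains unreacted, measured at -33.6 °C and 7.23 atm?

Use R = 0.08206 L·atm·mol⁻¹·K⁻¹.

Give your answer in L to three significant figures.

n(C3H8) = PV/RT = (1.98 × 163) / (0.08206 × 390.15) = 10.08 mol
n(O2) = PV/RT = (1.86 × 965) / (0.08206 × 319.65) = 68.43 mol
For 10.08 mol C3H8, stoichiometry requires (5/1) × 10.08 = 50.40 mol O2; 68.43 mol is available, so C3H8 is limiting.
n(O2) consumed = (5/1) × 10.08 = 50.40 mol; remaining = 68.43 − 50.40 = 18.03 mol
V(O2) = nRT/P = 18.03 × 0.08206 × 239.55 / 7.23 = 49.02 L

49.0 L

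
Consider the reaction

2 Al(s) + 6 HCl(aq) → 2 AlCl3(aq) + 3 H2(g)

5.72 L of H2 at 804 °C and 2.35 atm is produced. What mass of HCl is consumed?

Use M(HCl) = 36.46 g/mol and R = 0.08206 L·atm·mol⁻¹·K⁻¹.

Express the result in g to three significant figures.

n(H2) = PV/RT = (2.35 × 5.72) / (0.08206 × 1077.15) = 0.1521 mol
n(HCl) = (6/3) × 0.1521 = 0.3042 mol
m(HCl) = 0.3042 × 36.46 = 11.09 g

11.1 g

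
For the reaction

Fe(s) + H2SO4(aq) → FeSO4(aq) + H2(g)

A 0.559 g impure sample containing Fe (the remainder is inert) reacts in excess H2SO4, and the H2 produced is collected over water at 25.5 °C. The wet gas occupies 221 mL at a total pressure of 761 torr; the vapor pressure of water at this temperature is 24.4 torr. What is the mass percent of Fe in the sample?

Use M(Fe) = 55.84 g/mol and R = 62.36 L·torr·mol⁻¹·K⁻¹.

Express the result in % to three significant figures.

87.3 %

P(H2) = 761 − 24.4 = 736.6 torr
n(H2) = PV/RT = (736.6 × 0.2210) / (62.36 × 298.65) = 0.008741 mol
n(Fe) = (1/1) × 0.008741 = 0.008741 mol
m(Fe) = 0.008741 × 55.84 = 0.4881 g
%Fe = 0.4881 / 0.559 × 100 = 87.32%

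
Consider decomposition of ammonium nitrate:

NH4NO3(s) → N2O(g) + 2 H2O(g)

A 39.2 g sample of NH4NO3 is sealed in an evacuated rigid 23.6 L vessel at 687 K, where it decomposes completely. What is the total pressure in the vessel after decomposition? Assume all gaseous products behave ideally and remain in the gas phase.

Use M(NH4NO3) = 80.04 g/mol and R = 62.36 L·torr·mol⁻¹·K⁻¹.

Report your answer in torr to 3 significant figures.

2670 torr

n(NH4NO3) = 39.2 / 80.04 = 0.4898 mol
n(gas produced) = (3/1) × 0.4898 = 1.469 mol
P = nRT/V = 1.469 × 62.36 × 687 / 23.6 = 2667 torr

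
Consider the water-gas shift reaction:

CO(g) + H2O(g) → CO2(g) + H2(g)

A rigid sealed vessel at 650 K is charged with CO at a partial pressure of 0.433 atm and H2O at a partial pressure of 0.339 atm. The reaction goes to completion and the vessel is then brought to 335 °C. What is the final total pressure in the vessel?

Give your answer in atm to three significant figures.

0.722 atm

At constant V, partial pressures at 650 K are proportional to moles, so apply stoichiometry directly to pressures.
P(H2O) required for 0.433 atm of CO = (1/1) × 0.433 = 0.4330 atm; available 0.339 atm, so H2O is limiting.
P(CO) remaining = 0.433 − (1/1) × 0.339 = 0.09400 atm
P(gaseous products) = (1+1)/1 × 0.339 = 0.6780 atm
P_total at 650 K = 0.09400 + 0.6780 = 0.7720 atm
Scaling to 335 °C: P = 0.7720 × 608.15/650 = 0.7223 atm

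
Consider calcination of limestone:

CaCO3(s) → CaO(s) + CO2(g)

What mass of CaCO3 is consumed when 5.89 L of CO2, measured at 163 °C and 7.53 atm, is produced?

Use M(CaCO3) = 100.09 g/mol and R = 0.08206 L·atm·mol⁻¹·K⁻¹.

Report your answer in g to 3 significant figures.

124 g

n(CO2) = PV/RT = (7.53 × 5.89) / (0.08206 × 436.15) = 1.239 mol
n(CaCO3) = (1/1) × 1.239 = 1.239 mol
m(CaCO3) = 1.239 × 100.09 = 124.0 g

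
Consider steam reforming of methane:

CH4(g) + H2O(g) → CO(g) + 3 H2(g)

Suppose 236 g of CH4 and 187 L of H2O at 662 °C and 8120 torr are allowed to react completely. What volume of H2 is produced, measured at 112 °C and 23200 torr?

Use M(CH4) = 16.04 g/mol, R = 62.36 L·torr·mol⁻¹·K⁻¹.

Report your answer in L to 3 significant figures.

n(CH4) = 236 / 16.04 = 14.71 mol
n(H2O) = PV/RT = (8120 × 187) / (62.36 × 935.15) = 26.04 mol
For 14.71 mol CH4, stoichiometry requires (1/1) × 14.71 = 14.71 mol H2O; 26.04 mol is available, so CH4 is limiting.
n(H2) = (3/1) × 14.71 = 44.13 mol
V(H2) = nRT/P = 44.13 × 62.36 × 385.15 / 23200 = 45.69 L

45.7 L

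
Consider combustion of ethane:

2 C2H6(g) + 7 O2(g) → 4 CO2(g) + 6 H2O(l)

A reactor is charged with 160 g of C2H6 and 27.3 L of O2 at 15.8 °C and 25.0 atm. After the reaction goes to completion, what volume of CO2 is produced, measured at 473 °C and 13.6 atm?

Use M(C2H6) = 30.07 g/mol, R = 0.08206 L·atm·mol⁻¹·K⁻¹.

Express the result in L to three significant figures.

n(C2H6) = 160 / 30.07 = 5.321 mol
n(O2) = PV/RT = (25.0 × 27.3) / (0.08206 × 288.95) = 28.78 mol
For 5.321 mol C2H6, stoichiometry requires (7/2) × 5.321 = 18.62 mol O2; 28.78 mol is available, so C2H6 is limiting.
n(CO2) = (4/2) × 5.321 = 10.64 mol
V(CO2) = nRT/P = 10.64 × 0.08206 × 746.15 / 13.6 = 47.90 L

47.9 L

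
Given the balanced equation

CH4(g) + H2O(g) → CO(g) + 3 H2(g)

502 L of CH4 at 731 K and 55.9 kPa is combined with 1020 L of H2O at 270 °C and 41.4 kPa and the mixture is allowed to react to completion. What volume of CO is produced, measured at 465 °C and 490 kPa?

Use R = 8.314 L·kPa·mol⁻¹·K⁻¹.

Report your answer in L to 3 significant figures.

n(CH4) = PV/RT = (55.9 × 502) / (8.314 × 731) = 4.617 mol
n(H2O) = PV/RT = (41.4 × 1020) / (8.314 × 543.15) = 9.351 mol
For 4.617 mol CH4, stoichiometry requires (1/1) × 4.617 = 4.617 mol H2O; 9.351 mol is available, so CH4 is limiting.
n(CO) = (1/1) × 4.617 = 4.617 mol
V(CO) = nRT/P = 4.617 × 8.314 × 738.15 / 490 = 57.83 L

57.8 L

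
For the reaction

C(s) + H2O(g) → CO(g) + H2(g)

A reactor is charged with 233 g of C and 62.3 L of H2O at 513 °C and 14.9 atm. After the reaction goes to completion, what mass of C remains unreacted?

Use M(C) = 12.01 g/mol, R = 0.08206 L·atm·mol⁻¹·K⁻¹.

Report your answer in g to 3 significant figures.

60.2 g

n(C) = 233 / 12.01 = 19.40 mol
n(H2O) = PV/RT = (14.9 × 62.3) / (0.08206 × 786.15) = 14.39 mol
For 19.40 mol C, stoichiometry requires (1/1) × 19.40 = 19.40 mol H2O; 14.39 mol is available, so H2O is limiting.
n(C) consumed = (1/1) × 14.39 = 14.39 mol; remaining = 19.40 − 14.39 = 5.010 mol
m(C) = 5.010 × 12.01 = 60.17 g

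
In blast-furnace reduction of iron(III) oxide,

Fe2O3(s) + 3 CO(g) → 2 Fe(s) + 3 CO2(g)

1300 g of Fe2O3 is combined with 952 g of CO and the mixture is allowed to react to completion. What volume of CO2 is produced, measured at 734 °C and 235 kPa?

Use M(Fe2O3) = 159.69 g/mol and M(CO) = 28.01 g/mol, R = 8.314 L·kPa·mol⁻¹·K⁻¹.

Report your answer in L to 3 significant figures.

870 L

n(Fe2O3) = 1300 / 159.69 = 8.141 mol
n(CO) = 952 / 28.01 = 33.99 mol
For 8.141 mol Fe2O3, stoichiometry requires (3/1) × 8.141 = 24.42 mol CO; 33.99 mol is available, so Fe2O3 is limiting.
n(CO2) = (3/1) × 8.141 = 24.42 mol
V(CO2) = nRT/P = 24.42 × 8.314 × 1007.15 / 235 = 870.1 L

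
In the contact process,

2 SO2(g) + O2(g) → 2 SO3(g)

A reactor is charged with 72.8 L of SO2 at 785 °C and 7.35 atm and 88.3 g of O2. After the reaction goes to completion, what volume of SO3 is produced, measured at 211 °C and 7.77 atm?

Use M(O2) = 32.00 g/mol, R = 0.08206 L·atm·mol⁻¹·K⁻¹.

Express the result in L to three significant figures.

n(SO2) = PV/RT = (7.35 × 72.8) / (0.08206 × 1058.15) = 6.162 mol
n(O2) = 88.3 / 32.00 = 2.759 mol
For 6.162 mol SO2, stoichiometry requires (1/2) × 6.162 = 3.081 mol O2; 2.759 mol is available, so O2 is limiting.
n(SO3) = (2/1) × 2.759 = 5.518 mol
V(SO3) = nRT/P = 5.518 × 0.08206 × 484.15 / 7.77 = 28.21 L

28.2 L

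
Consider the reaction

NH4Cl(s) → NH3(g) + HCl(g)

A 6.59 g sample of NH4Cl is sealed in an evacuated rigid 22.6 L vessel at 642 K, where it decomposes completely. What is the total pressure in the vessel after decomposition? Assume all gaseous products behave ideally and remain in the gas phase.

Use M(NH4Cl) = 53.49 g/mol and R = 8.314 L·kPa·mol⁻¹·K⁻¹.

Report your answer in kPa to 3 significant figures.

58.2 kPa

n(NH4Cl) = 6.59 / 53.49 = 0.1232 mol
n(gas produced) = (2/1) × 0.1232 = 0.2464 mol
P = nRT/V = 0.2464 × 8.314 × 642 / 22.6 = 58.19 kPa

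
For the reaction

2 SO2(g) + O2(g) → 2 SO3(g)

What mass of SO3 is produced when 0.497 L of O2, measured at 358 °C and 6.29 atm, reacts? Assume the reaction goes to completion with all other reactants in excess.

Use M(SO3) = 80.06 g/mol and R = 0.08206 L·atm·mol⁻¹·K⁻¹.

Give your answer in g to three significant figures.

9.66 g

n(O2) = PV/RT = (6.29 × 0.497) / (0.08206 × 631.15) = 0.06036 mol
n(SO3) = (2/1) × 0.06036 = 0.1207 mol
m(SO3) = 0.1207 × 80.06 = 9.663 g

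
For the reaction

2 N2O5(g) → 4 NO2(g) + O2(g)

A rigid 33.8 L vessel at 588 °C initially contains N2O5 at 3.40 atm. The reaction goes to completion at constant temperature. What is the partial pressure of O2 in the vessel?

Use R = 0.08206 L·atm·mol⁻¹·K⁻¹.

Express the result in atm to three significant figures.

n(N2O5)₀ = PV/RT = (3.40 × 33.8) / (0.08206 × 861.15) = 1.626 mol
n(O2) = (1/2) × 1.626 = 0.8130 mol
P(O2) = nRT/V = 0.8130 × 0.08206 × 861.15 / 33.8 = 1.700 atm

1.70 atm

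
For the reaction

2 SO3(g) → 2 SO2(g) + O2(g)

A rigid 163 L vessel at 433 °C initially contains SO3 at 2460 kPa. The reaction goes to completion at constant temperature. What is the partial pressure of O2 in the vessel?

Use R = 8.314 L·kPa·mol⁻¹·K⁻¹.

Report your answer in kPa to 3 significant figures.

1230 kPa

n(SO3)₀ = PV/RT = (2460 × 163) / (8.314 × 706.15) = 68.30 mol
n(O2) = (1/2) × 68.30 = 34.15 mol
P(O2) = nRT/V = 34.15 × 8.314 × 706.15 / 163 = 1230 kPa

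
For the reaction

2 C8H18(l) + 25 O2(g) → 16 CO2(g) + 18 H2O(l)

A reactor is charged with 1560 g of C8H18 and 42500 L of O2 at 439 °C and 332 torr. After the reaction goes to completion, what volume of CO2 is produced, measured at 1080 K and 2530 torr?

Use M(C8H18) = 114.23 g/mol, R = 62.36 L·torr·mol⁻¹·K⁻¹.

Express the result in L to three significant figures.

n(C8H18) = 1560 / 114.23 = 13.66 mol
n(O2) = PV/RT = (332 × 42500) / (62.36 × 712.15) = 317.7 mol
For 13.66 mol C8H18, stoichiometry requires (25/2) × 13.66 = 170.8 mol O2; 317.7 mol is available, so C8H18 is limiting.
n(CO2) = (16/2) × 13.66 = 109.3 mol
V(CO2) = nRT/P = 109.3 × 62.36 × 1080 / 2530 = 2910 L

2910 L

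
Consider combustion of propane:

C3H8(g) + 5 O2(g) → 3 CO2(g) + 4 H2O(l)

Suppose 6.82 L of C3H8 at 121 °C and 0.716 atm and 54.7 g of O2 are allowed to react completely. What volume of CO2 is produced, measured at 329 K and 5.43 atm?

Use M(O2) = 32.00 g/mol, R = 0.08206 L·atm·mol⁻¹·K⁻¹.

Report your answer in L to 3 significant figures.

2.25 L

n(C3H8) = PV/RT = (0.716 × 6.82) / (0.08206 × 394.15) = 0.1510 mol
n(O2) = 54.7 / 32.00 = 1.709 mol
For 0.1510 mol C3H8, stoichiometry requires (5/1) × 0.1510 = 0.7550 mol O2; 1.709 mol is available, so C3H8 is limiting.
n(CO2) = (3/1) × 0.1510 = 0.4530 mol
V(CO2) = nRT/P = 0.4530 × 0.08206 × 329 / 5.43 = 2.252 L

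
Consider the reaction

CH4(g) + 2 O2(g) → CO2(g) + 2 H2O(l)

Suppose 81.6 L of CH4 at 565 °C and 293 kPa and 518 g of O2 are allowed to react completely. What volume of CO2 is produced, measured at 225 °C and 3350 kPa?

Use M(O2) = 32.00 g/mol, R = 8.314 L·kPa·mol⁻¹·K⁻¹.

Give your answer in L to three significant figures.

n(CH4) = PV/RT = (293 × 81.6) / (8.314 × 838.15) = 3.431 mol
n(O2) = 518 / 32.00 = 16.19 mol
For 3.431 mol CH4, stoichiometry requires (2/1) × 3.431 = 6.862 mol O2; 16.19 mol is available, so CH4 is limiting.
n(CO2) = (1/1) × 3.431 = 3.431 mol
V(CO2) = nRT/P = 3.431 × 8.314 × 498.15 / 3350 = 4.242 L

4.24 L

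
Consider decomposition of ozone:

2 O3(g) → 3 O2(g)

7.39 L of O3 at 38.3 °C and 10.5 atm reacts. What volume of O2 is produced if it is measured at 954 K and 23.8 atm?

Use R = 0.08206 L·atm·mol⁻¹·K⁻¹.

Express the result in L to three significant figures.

15.0 L

n(O3) = PV/RT = (10.5 × 7.39) / (0.08206 × 311.45) = 3.036 mol
n(O2) = (3/2) × 3.036 = 4.554 mol
V = nRT/P = 4.554 × 0.08206 × 954 / 23.8 = 14.98 L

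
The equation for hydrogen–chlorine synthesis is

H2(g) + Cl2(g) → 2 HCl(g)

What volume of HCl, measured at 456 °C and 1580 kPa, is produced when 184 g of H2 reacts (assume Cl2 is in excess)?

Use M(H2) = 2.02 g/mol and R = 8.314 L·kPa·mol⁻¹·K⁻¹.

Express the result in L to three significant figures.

699 L

n(H2) = 184.0 / 2.02 = 91.09 mol
n(HCl) = (2/1) × 91.09 = 182.2 mol
V = nRT/P = 182.2 × 8.314 × 729.15 / 1580 = 699.1 L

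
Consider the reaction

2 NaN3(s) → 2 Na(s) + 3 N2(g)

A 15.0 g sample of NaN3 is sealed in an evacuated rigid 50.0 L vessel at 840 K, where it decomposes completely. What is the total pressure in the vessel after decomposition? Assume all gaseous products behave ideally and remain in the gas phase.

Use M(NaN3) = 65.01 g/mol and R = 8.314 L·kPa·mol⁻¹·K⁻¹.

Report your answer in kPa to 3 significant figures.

48.3 kPa

n(NaN3) = 15.0 / 65.01 = 0.2307 mol
n(gas produced) = (3/2) × 0.2307 = 0.3460 mol
P = nRT/V = 0.3460 × 8.314 × 840 / 50.0 = 48.33 kPa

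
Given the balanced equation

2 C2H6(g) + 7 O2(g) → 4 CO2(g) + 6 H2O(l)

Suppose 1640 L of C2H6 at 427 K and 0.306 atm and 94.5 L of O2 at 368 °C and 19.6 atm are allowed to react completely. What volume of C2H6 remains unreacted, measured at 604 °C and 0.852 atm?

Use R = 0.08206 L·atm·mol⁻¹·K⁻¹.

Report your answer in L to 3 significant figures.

n(C2H6) = PV/RT = (0.306 × 1640) / (0.08206 × 427) = 14.32 mol
n(O2) = PV/RT = (19.6 × 94.5) / (0.08206 × 641.15) = 35.20 mol
For 14.32 mol C2H6, stoichiometry requires (7/2) × 14.32 = 50.12 mol O2; 35.20 mol is available, so O2 is limiting.
n(C2H6) consumed = (2/7) × 35.20 = 10.06 mol; remaining = 14.32 − 10.06 = 4.260 mol
V(C2H6) = nRT/P = 4.260 × 0.08206 × 877.15 / 0.852 = 359.9 L

360 L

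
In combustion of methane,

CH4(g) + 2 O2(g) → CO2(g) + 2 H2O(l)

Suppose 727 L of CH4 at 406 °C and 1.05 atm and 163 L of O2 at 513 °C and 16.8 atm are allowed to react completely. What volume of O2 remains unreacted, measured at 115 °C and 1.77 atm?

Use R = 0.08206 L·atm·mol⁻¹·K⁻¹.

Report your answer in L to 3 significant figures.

n(CH4) = PV/RT = (1.05 × 727) / (0.08206 × 679.15) = 13.70 mol
n(O2) = PV/RT = (16.8 × 163) / (0.08206 × 786.15) = 42.45 mol
For 13.70 mol CH4, stoichiometry requires (2/1) × 13.70 = 27.40 mol O2; 42.45 mol is available, so CH4 is limiting.
n(O2) consumed = (2/1) × 13.70 = 27.40 mol; remaining = 42.45 − 27.40 = 15.05 mol
V(O2) = nRT/P = 15.05 × 0.08206 × 388.15 / 1.77 = 270.8 L

271 L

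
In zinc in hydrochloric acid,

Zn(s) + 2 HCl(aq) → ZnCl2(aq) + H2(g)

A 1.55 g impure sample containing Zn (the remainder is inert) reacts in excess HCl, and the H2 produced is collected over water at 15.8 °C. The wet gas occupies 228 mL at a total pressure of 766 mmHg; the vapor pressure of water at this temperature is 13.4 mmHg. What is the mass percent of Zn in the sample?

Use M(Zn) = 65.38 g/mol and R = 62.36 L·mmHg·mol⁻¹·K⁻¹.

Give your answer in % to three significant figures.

P(H2) = 766 − 13.4 = 752.6 mmHg
n(H2) = PV/RT = (752.6 × 0.2280) / (62.36 × 288.95) = 0.009523 mol
n(Zn) = (1/1) × 0.009523 = 0.009523 mol
m(Zn) = 0.009523 × 65.38 = 0.6226 g
%Zn = 0.6226 / 1.55 × 100 = 40.17%

40.2 %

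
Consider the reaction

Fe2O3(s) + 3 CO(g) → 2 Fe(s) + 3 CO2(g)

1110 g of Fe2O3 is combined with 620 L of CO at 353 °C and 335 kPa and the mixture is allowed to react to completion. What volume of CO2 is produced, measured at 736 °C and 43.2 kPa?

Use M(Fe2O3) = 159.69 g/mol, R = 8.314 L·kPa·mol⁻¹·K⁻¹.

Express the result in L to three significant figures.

4050 L

n(Fe2O3) = 1110 / 159.69 = 6.951 mol
n(CO) = PV/RT = (335 × 620) / (8.314 × 626.15) = 39.90 mol
For 6.951 mol Fe2O3, stoichiometry requires (3/1) × 6.951 = 20.85 mol CO; 39.90 mol is available, so Fe2O3 is limiting.
n(CO2) = (3/1) × 6.951 = 20.85 mol
V(CO2) = nRT/P = 20.85 × 8.314 × 1009.15 / 43.2 = 4049 L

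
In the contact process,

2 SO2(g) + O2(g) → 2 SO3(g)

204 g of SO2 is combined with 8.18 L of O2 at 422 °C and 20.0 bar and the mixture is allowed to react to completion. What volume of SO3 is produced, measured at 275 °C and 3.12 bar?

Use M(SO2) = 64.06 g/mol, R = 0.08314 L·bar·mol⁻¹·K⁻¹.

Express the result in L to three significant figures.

46.5 L

n(SO2) = 204 / 64.06 = 3.185 mol
n(O2) = PV/RT = (20.0 × 8.18) / (0.08314 × 695.15) = 2.831 mol
For 3.185 mol SO2, stoichiometry requires (1/2) × 3.185 = 1.593 mol O2; 2.831 mol is available, so SO2 is limiting.
n(SO3) = (2/2) × 3.185 = 3.185 mol
V(SO3) = nRT/P = 3.185 × 0.08314 × 548.15 / 3.12 = 46.52 L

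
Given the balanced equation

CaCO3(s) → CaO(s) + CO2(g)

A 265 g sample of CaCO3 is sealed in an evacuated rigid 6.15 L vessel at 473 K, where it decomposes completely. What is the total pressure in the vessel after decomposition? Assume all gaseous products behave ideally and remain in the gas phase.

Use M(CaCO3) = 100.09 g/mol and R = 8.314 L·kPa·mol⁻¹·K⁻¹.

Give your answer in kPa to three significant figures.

1690 kPa

n(CaCO3) = 265 / 100.09 = 2.648 mol
n(gas produced) = (1/1) × 2.648 = 2.648 mol
P = nRT/V = 2.648 × 8.314 × 473 / 6.15 = 1693 kPa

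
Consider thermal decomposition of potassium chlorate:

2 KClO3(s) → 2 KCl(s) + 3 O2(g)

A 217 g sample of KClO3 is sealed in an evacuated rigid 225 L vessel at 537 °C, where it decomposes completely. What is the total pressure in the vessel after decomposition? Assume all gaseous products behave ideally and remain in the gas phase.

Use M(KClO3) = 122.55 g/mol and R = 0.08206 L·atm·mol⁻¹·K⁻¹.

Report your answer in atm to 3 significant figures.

0.785 atm

n(KClO3) = 217 / 122.55 = 1.771 mol
n(gas produced) = (3/2) × 1.771 = 2.656 mol
P = nRT/V = 2.656 × 0.08206 × 810.15 / 225 = 0.7848 atm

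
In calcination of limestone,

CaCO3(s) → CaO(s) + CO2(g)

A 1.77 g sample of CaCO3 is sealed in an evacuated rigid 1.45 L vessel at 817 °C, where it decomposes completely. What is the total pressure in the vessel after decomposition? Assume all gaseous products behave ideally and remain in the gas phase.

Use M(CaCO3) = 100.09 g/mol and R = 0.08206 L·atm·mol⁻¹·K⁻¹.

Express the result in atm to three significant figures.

1.09 atm

n(CaCO3) = 1.77 / 100.09 = 0.01768 mol
n(gas produced) = (1/1) × 0.01768 = 0.01768 mol
P = nRT/V = 0.01768 × 0.08206 × 1090.15 / 1.45 = 1.091 atm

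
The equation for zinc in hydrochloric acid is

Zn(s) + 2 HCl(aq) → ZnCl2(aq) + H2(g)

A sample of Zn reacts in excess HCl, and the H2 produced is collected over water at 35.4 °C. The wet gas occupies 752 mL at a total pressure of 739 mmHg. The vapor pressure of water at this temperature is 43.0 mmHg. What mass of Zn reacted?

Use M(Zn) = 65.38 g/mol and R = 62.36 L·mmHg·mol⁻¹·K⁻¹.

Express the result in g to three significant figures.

P(H2) = 739 − 43.0 = 696.0 mmHg
n(H2) = PV/RT = (696.0 × 0.7520) / (62.36 × 308.55) = 0.02720 mol
n(Zn) = (1/1) × 0.02720 = 0.02720 mol
m(Zn) = 0.02720 × 65.38 = 1.778 g

1.78 g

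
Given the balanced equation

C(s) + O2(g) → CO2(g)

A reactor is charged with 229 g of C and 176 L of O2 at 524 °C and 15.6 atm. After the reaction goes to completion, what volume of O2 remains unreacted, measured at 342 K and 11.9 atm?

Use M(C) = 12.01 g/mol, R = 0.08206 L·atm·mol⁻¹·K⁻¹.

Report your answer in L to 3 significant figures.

n(C) = 229 / 12.01 = 19.07 mol
n(O2) = PV/RT = (15.6 × 176) / (0.08206 × 797.15) = 41.97 mol
For 19.07 mol C, stoichiometry requires (1/1) × 19.07 = 19.07 mol O2; 41.97 mol is available, so C is limiting.
n(O2) consumed = (1/1) × 19.07 = 19.07 mol; remaining = 41.97 − 19.07 = 22.90 mol
V(O2) = nRT/P = 22.90 × 0.08206 × 342 / 11.9 = 54.01 L

54.0 L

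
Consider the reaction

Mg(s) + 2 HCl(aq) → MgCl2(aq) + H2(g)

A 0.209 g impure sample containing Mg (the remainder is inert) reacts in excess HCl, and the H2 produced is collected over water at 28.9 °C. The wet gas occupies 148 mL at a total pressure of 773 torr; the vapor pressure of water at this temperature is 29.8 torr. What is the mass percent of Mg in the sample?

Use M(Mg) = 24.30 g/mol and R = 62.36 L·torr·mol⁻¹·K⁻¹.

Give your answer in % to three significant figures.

P(H2) = 773 − 29.8 = 743.2 torr
n(H2) = PV/RT = (743.2 × 0.1480) / (62.36 × 302.05) = 0.005840 mol
n(Mg) = (1/1) × 0.005840 = 0.005840 mol
m(Mg) = 0.005840 × 24.30 = 0.1419 g
%Mg = 0.1419 / 0.209 × 100 = 67.89%

67.9 %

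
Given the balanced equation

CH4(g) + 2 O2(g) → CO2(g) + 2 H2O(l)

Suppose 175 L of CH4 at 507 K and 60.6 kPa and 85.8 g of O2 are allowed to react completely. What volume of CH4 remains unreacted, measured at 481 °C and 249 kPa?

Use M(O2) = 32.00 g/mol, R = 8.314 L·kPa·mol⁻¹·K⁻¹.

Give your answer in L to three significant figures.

29.6 L

n(CH4) = PV/RT = (60.6 × 175) / (8.314 × 507) = 2.516 mol
n(O2) = 85.8 / 32.00 = 2.681 mol
For 2.516 mol CH4, stoichiometry requires (2/1) × 2.516 = 5.032 mol O2; 2.681 mol is available, so O2 is limiting.
n(CH4) consumed = (1/2) × 2.681 = 1.341 mol; remaining = 2.516 − 1.341 = 1.175 mol
V(CH4) = nRT/P = 1.175 × 8.314 × 754.15 / 249 = 29.59 L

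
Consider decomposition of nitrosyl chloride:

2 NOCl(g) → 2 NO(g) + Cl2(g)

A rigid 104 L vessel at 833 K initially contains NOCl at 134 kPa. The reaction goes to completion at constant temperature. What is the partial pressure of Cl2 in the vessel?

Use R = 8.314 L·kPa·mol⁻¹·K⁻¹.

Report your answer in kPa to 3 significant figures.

67.0 kPa

n(NOCl)₀ = PV/RT = (134 × 104) / (8.314 × 833) = 2.012 mol
n(Cl2) = (1/2) × 2.012 = 1.006 mol
P(Cl2) = nRT/V = 1.006 × 8.314 × 833 / 104 = 66.99 kPa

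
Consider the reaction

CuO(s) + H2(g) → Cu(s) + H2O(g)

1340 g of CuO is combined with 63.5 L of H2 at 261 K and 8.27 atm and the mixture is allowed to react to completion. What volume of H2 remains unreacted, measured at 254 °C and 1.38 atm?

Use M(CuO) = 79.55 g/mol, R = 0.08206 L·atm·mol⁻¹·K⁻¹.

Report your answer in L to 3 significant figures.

241 L

n(CuO) = 1340 / 79.55 = 16.84 mol
n(H2) = PV/RT = (8.27 × 63.5) / (0.08206 × 261) = 24.52 mol
For 16.84 mol CuO, stoichiometry requires (1/1) × 16.84 = 16.84 mol H2; 24.52 mol is available, so CuO is limiting.
n(H2) consumed = (1/1) × 16.84 = 16.84 mol; remaining = 24.52 − 16.84 = 7.680 mol
V(H2) = nRT/P = 7.680 × 0.08206 × 527.15 / 1.38 = 240.7 L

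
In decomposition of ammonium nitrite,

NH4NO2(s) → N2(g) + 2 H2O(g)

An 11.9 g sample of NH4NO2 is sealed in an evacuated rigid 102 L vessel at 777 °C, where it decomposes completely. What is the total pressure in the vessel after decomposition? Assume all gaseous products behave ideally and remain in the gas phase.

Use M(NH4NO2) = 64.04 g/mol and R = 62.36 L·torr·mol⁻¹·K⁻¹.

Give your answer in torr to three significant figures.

n(NH4NO2) = 11.9 / 64.04 = 0.1858 mol
n(gas produced) = (3/1) × 0.1858 = 0.5574 mol
P = nRT/V = 0.5574 × 62.36 × 1050.15 / 102 = 357.9 torr

358 torr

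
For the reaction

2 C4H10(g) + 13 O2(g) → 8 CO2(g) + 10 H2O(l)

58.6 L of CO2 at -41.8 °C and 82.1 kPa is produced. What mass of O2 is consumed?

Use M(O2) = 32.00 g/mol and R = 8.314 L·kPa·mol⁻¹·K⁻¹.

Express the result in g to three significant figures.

n(CO2) = PV/RT = (82.1 × 58.6) / (8.314 × 231.35) = 2.501 mol
n(O2) = (13/8) × 2.501 = 4.064 mol
m(O2) = 4.064 × 32.00 = 130.0 g

130 g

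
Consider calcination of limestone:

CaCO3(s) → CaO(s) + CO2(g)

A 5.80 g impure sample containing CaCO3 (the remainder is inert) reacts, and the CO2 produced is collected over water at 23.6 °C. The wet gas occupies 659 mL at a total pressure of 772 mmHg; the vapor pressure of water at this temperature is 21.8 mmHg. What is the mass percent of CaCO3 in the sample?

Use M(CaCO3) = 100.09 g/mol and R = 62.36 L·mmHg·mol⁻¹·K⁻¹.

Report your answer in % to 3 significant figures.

P(CO2) = 772 − 21.8 = 750.2 mmHg
n(CO2) = PV/RT = (750.2 × 0.6590) / (62.36 × 296.75) = 0.02672 mol
n(CaCO3) = (1/1) × 0.02672 = 0.02672 mol
m(CaCO3) = 0.02672 × 100.09 = 2.674 g
%CaCO3 = 2.674 / 5.80 × 100 = 46.10%

46.1 %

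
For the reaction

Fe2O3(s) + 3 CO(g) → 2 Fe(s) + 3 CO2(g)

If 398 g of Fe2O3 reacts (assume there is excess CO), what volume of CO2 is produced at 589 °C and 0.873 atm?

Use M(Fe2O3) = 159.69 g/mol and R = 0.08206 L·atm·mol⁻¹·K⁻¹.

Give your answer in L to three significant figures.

n(Fe2O3) = 398.0 / 159.69 = 2.492 mol
n(CO2) = (3/1) × 2.492 = 7.476 mol
V = nRT/P = 7.476 × 0.08206 × 862.15 / 0.873 = 605.9 L

606 L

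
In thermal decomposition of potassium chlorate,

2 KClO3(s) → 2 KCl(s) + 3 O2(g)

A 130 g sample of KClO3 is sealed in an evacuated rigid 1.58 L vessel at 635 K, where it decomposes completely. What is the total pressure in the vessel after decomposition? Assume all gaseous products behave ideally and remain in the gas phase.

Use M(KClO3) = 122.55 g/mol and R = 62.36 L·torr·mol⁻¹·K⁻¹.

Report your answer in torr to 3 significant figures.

n(KClO3) = 130 / 122.55 = 1.061 mol
n(gas produced) = (3/2) × 1.061 = 1.591 mol
P = nRT/V = 1.591 × 62.36 × 635 / 1.58 = 39870 torr

39900 torr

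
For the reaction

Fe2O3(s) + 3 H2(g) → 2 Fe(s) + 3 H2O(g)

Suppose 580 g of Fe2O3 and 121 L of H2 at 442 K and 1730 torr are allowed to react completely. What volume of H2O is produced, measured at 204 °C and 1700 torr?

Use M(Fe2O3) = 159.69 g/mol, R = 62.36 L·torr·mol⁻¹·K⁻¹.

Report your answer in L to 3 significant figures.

n(Fe2O3) = 580 / 159.69 = 3.632 mol
n(H2) = PV/RT = (1730 × 121) / (62.36 × 442) = 7.595 mol
For 3.632 mol Fe2O3, stoichiometry requires (3/1) × 3.632 = 10.90 mol H2; 7.595 mol is available, so H2 is limiting.
n(H2O) = (3/3) × 7.595 = 7.595 mol
V(H2O) = nRT/P = 7.595 × 62.36 × 477.15 / 1700 = 132.9 L

133 L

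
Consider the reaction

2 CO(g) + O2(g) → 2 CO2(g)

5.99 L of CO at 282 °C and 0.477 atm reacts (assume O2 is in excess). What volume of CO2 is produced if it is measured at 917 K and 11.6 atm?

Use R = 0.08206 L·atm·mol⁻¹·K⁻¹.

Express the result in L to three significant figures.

0.407 L

n(CO) = PV/RT = (0.477 × 5.99) / (0.08206 × 555.15) = 0.06272 mol
n(CO2) = (2/2) × 0.06272 = 0.06272 mol
V = nRT/P = 0.06272 × 0.08206 × 917 / 11.6 = 0.4069 L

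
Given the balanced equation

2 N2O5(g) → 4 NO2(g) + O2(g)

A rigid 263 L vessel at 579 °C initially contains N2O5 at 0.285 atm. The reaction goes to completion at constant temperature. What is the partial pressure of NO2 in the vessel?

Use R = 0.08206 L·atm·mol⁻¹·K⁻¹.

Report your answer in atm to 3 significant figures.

n(N2O5)₀ = PV/RT = (0.285 × 263) / (0.08206 × 852.15) = 1.072 mol
n(NO2) = (4/2) × 1.072 = 2.144 mol
P(NO2) = nRT/V = 2.144 × 0.08206 × 852.15 / 263 = 0.5701 atm

0.570 atm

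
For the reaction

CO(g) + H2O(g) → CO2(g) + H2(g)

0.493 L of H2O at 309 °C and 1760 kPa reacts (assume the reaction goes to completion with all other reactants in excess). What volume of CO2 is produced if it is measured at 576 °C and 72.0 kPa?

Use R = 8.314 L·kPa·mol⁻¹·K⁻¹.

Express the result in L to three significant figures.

17.6 L

n(H2O) = PV/RT = (1760 × 0.493) / (8.314 × 582.15) = 0.1793 mol
n(CO2) = (1/1) × 0.1793 = 0.1793 mol
V = nRT/P = 0.1793 × 8.314 × 849.15 / 72.0 = 17.58 L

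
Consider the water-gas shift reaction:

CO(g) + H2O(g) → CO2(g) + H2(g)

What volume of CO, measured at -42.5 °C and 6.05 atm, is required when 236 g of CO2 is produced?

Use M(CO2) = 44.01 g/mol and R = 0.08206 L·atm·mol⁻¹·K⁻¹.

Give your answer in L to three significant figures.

n(CO2) = 236.0 / 44.01 = 5.362 mol
n(CO) = (1/1) × 5.362 = 5.362 mol
V = nRT/P = 5.362 × 0.08206 × 230.65 / 6.05 = 16.77 L

16.8 L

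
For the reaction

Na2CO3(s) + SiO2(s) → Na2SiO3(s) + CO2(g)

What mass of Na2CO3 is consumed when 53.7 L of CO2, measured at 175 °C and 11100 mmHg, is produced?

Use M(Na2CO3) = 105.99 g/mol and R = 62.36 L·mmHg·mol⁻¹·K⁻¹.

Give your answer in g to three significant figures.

2260 g

n(CO2) = PV/RT = (11100 × 53.7) / (62.36 × 448.15) = 21.33 mol
n(Na2CO3) = (1/1) × 21.33 = 21.33 mol
m(Na2CO3) = 21.33 × 105.99 = 2261 g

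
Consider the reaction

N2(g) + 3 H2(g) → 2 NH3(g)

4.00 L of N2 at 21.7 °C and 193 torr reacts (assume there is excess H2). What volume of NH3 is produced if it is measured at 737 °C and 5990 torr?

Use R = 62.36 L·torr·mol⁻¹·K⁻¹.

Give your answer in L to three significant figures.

n(N2) = PV/RT = (193 × 4.00) / (62.36 × 294.85) = 0.04199 mol
n(NH3) = (2/1) × 0.04199 = 0.08398 mol
V = nRT/P = 0.08398 × 62.36 × 1010.15 / 5990 = 0.8832 L

0.883 L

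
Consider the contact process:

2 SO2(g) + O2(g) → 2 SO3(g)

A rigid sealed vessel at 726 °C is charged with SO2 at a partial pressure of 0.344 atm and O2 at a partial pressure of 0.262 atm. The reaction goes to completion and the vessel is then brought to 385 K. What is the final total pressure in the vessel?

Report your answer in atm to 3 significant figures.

With V and T fixed, P_i ∝ n_i, so the mole ratios apply directly to partial pressures at 726 °C.
P(O2) required for 0.344 atm of SO2 = (1/2) × 0.344 = 0.1720 atm; available 0.262 atm, so SO2 is limiting.
P(O2) remaining = 0.262 − (1/2) × 0.344 = 0.09000 atm
P(gaseous products) = (2)/2 × 0.344 = 0.3440 atm
P_total at 726 °C = 0.09000 + 0.3440 = 0.4340 atm
Scaling to 385 K: P = 0.4340 × 385/999.15 = 0.1672 atm

0.167 atm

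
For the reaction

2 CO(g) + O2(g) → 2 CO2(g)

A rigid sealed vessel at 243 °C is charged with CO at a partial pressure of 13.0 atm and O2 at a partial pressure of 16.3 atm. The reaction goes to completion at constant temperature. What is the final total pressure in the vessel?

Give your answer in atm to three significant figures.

Because the vessel is rigid and T is held at 243 °C, work the stoichiometry in partial pressures (P_i = n_iRT/V).
P(O2) required for 13.0 atm of CO = (1/2) × 13.0 = 6.500 atm; available 16.3 atm, so CO is limiting.
P(O2) remaining = 16.3 − (1/2) × 13.0 = 9.800 atm
P(gaseous products) = (2)/2 × 13.0 = 13.00 atm
P_total at 243 °C = 9.800 + 13.00 = 22.80 atm

22.8 atm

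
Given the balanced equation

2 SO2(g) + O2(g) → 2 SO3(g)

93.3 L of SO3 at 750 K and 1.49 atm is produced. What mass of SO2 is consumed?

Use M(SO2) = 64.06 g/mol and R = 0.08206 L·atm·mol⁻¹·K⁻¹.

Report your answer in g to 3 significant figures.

n(SO3) = PV/RT = (1.49 × 93.3) / (0.08206 × 750) = 2.259 mol
n(SO2) = (2/2) × 2.259 = 2.259 mol
m(SO2) = 2.259 × 64.06 = 144.7 g

145 g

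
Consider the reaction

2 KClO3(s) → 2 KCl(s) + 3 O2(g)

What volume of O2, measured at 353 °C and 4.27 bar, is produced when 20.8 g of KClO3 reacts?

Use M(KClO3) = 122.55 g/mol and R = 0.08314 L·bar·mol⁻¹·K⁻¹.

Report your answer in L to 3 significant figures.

n(KClO3) = 20.80 / 122.55 = 0.1697 mol
n(O2) = (3/2) × 0.1697 = 0.2545 mol
V = nRT/P = 0.2545 × 0.08314 × 626.15 / 4.27 = 3.103 L

3.10 L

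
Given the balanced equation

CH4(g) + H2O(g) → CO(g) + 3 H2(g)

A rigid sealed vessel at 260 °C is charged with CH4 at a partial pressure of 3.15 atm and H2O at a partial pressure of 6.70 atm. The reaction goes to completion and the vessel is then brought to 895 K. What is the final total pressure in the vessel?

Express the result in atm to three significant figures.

27.1 atm

Because the vessel is rigid and T is held at 260 °C, work the stoichiometry in partial pressures (P_i = n_iRT/V).
P(H2O) required for 3.15 atm of CH4 = (1/1) × 3.15 = 3.150 atm; available 6.70 atm, so CH4 is limiting.
P(H2O) remaining = 6.70 − (1/1) × 3.15 = 3.550 atm
P(gaseous products) = (1+3)/1 × 3.15 = 12.60 atm
P_total at 260 °C = 3.550 + 12.60 = 16.15 atm
Scaling to 895 K: P = 16.15 × 895/533.15 = 27.11 atm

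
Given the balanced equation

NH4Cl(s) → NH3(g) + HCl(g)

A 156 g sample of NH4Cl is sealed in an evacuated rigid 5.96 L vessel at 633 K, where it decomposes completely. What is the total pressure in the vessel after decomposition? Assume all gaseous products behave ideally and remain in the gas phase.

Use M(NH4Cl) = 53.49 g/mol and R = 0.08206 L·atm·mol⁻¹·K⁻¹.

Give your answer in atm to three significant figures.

n(NH4Cl) = 156 / 53.49 = 2.916 mol
n(gas produced) = (2/1) × 2.916 = 5.832 mol
P = nRT/V = 5.832 × 0.08206 × 633 / 5.96 = 50.83 atm

50.8 atm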